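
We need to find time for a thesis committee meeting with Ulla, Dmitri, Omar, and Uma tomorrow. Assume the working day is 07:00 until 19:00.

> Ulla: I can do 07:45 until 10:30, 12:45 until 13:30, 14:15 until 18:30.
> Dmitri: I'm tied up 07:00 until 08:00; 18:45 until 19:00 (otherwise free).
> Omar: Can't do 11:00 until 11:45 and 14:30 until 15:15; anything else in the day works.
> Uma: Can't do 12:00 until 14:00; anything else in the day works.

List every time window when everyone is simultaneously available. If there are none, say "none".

Ulla free: 07:45-10:30, 12:45-13:30, 14:15-18:30.
Dmitri free: 08:00-18:45 (invert busy blocks within the working day).
Omar free: 07:00-11:00, 11:45-14:30, 15:15-19:00 (invert busy blocks within the working day).
Uma free: 07:00-12:00, 14:00-19:00 (invert busy blocks within the working day).
Ulla ∩ Dmitri: 08:00-10:30, 12:45-13:30, 14:15-18:30.
Ulla ∩ Dmitri ∩ Omar: 08:00-10:30, 12:45-13:30, 14:15-14:30, 15:15-18:30.
Ulla ∩ Dmitri ∩ Omar ∩ Uma: 08:00-10:30, 14:15-14:30, 15:15-18:30.

08:00-10:30, 14:15-14:30, 15:15-18:30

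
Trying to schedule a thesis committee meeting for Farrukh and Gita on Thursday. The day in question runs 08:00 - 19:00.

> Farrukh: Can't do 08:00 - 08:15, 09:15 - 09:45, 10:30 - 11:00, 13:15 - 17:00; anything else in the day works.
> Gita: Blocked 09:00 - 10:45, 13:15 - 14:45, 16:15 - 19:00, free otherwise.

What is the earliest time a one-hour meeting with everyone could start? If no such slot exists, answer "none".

11:00

Farrukh free: 08:15-09:15, 09:45-10:30, 11:00-13:15, 17:00-19:00 (invert busy blocks within the working day).
Gita free: 08:00-09:00, 10:45-13:15, 14:45-16:15 (invert busy blocks within the working day).
Farrukh ∩ Gita: 08:15-09:00, 11:00-13:15.
The first common window of at least 60 minutes is 11:00-13:15, so the earliest start is 11:00.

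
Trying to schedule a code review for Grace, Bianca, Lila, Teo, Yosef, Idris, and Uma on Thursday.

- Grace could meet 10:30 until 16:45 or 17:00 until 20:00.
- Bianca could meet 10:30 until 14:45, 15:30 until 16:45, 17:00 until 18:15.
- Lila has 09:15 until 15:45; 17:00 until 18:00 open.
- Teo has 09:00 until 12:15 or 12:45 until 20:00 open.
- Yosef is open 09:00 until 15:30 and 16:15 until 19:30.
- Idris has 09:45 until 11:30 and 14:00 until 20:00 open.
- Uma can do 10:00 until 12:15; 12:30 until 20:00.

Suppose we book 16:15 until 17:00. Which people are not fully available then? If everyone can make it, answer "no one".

Bianca, Grace, Lila

Grace: not fully free for 16:15-17:00. Bianca: not fully free for 16:15-17:00. Lila: not fully free for 16:15-17:00. Teo: free for 16:15-17:00. Yosef: free for 16:15-17:00. Idris: free for 16:15-17:00. Uma: free for 16:15-17:00.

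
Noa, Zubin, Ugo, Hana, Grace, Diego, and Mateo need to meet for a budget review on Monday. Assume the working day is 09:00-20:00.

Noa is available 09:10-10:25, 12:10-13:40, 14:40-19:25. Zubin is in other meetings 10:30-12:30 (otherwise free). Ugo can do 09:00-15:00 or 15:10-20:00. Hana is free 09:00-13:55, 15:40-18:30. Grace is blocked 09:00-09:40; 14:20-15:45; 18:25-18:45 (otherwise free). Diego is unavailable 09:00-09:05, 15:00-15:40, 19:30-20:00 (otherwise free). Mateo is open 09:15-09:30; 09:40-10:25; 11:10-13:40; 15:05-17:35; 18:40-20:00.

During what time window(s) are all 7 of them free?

09:40-10:25, 12:30-13:40, 15:45-17:35

Noa free: 09:10-10:25, 12:10-13:40, 14:40-19:25.
Zubin free: 09:00-10:30, 12:30-20:00 (invert busy blocks within the working day).
Ugo free: 09:00-15:00, 15:10-20:00.
Hana free: 09:00-13:55, 15:40-18:30.
Grace free: 09:40-14:20, 15:45-18:25, 18:45-20:00 (invert busy blocks within the working day).
Diego free: 09:05-15:00, 15:40-19:30 (invert busy blocks within the working day).
Mateo free: 09:15-09:30, 09:40-10:25, 11:10-13:40, 15:05-17:35, 18:40-20:00.
Noa ∩ Zubin: 09:10-10:25, 12:30-13:40, 14:40-19:25.
Noa ∩ Zubin ∩ Ugo: 09:10-10:25, 12:30-13:40, 14:40-15:00, 15:10-19:25.
Noa ∩ Zubin ∩ Ugo ∩ Hana: 09:10-10:25, 12:30-13:40, 15:40-18:30.
Noa ∩ Zubin ∩ Ugo ∩ Hana ∩ Grace: 09:40-10:25, 12:30-13:40, 15:45-18:25.
Noa ∩ Zubin ∩ Ugo ∩ Hana ∩ Grace ∩ Diego: 09:40-10:25, 12:30-13:40, 15:45-18:25.
Noa ∩ Zubin ∩ Ugo ∩ Hana ∩ Grace ∩ Diego ∩ Mateo: 09:40-10:25, 12:30-13:40, 15:45-17:35.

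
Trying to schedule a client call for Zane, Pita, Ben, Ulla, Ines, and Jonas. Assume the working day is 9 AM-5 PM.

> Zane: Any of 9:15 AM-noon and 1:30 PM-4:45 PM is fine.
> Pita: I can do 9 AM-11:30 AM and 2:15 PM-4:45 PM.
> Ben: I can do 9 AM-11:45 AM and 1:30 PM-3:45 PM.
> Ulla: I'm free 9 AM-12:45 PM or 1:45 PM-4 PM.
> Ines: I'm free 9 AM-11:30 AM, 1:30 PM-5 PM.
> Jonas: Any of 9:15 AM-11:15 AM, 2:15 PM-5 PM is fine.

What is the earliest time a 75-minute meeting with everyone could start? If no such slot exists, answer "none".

09:15

Zane ∩ Pita: 09:15-11:30, 14:15-16:45.
Zane ∩ Pita ∩ Ben: 09:15-11:30, 14:15-15:45.
Zane ∩ Pita ∩ Ben ∩ Ulla: 09:15-11:30, 14:15-15:45.
Zane ∩ Pita ∩ Ben ∩ Ulla ∩ Ines: 09:15-11:30, 14:15-15:45.
Zane ∩ Pita ∩ Ben ∩ Ulla ∩ Ines ∩ Jonas: 09:15-11:15, 14:15-15:45.
The first common window of at least 75 minutes is 09:15-11:15, so the earliest start is 09:15.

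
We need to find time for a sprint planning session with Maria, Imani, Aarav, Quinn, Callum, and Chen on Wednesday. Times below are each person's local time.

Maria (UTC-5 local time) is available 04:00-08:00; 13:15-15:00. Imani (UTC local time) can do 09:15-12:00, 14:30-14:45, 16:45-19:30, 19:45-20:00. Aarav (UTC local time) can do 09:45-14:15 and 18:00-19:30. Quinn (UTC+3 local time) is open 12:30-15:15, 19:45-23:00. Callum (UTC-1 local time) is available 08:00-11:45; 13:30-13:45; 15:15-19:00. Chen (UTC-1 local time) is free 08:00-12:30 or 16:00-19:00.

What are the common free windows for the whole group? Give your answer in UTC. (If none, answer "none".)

09:45-12:00, 18:15-19:30

Maria in UTC: 09:00-13:00, 18:15-20:00 (add 5h to convert from UTC-5).
Imani in UTC: 09:15-12:00, 14:30-14:45, 16:45-19:30, 19:45-20:00.
Aarav in UTC: 09:45-14:15, 18:00-19:30.
Quinn in UTC: 09:30-12:15, 16:45-20:00 (subtract 3h to convert from UTC+3).
Callum in UTC: 09:00-12:45, 14:30-14:45, 16:15-20:00 (add 1h to convert from UTC-1).
Chen in UTC: 09:00-13:30, 17:00-20:00 (add 1h to convert from UTC-1).
Maria ∩ Imani: 09:15-12:00, 18:15-19:30, 19:45-20:00.
Maria ∩ Imani ∩ Aarav: 09:45-12:00, 18:15-19:30.
Maria ∩ Imani ∩ Aarav ∩ Quinn: 09:45-12:00, 18:15-19:30.
Maria ∩ Imani ∩ Aarav ∩ Quinn ∩ Callum: 09:45-12:00, 18:15-19:30.
Maria ∩ Imani ∩ Aarav ∩ Quinn ∩ Callum ∩ Chen: 09:45-12:00, 18:15-19:30.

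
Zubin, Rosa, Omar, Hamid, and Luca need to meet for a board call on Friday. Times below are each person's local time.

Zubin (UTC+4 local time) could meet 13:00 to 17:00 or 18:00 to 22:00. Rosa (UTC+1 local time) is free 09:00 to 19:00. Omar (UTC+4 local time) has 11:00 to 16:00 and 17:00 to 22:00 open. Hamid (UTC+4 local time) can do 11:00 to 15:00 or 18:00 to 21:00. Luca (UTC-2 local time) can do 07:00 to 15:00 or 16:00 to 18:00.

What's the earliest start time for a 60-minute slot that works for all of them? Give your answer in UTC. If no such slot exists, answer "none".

Zubin in UTC: 09:00-13:00, 14:00-18:00 (subtract 4h to convert from UTC+4).
Rosa in UTC: 08:00-18:00 (subtract 1h to convert from UTC+1).
Omar in UTC: 07:00-12:00, 13:00-18:00 (subtract 4h to convert from UTC+4).
Hamid in UTC: 07:00-11:00, 14:00-17:00 (subtract 4h to convert from UTC+4).
Luca in UTC: 09:00-17:00, 18:00-20:00 (add 2h to convert from UTC-2).
Zubin ∩ Rosa: 09:00-13:00, 14:00-18:00.
Zubin ∩ Rosa ∩ Omar: 09:00-12:00, 14:00-18:00.
Zubin ∩ Rosa ∩ Omar ∩ Hamid: 09:00-11:00, 14:00-17:00.
Zubin ∩ Rosa ∩ Omar ∩ Hamid ∩ Luca: 09:00-11:00, 14:00-17:00.
The first common window of at least 60 minutes is 09:00-11:00, so the earliest start is 09:00.

09:00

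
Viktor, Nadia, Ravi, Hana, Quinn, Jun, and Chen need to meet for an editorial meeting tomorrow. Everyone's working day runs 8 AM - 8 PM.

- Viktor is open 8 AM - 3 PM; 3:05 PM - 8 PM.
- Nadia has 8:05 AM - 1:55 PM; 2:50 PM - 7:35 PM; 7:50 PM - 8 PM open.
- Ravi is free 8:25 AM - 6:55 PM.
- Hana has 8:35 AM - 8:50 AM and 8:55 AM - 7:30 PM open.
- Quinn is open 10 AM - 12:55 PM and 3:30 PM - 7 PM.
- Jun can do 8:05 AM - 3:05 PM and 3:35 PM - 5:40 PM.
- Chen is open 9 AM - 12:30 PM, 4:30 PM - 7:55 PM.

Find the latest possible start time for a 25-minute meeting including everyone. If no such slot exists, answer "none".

Viktor ∩ Nadia: 08:05-13:55, 14:50-15:00, 15:05-19:35, 19:50-20:00.
Viktor ∩ Nadia ∩ Ravi: 08:25-13:55, 14:50-15:00, 15:05-18:55.
Viktor ∩ Nadia ∩ Ravi ∩ Hana: 08:35-08:50, 08:55-13:55, 14:50-15:00, 15:05-18:55.
Viktor ∩ Nadia ∩ Ravi ∩ Hana ∩ Quinn: 10:00-12:55, 15:30-18:55.
Viktor ∩ Nadia ∩ Ravi ∩ Hana ∩ Quinn ∩ Jun: 10:00-12:55, 15:35-17:40.
Viktor ∩ Nadia ∩ Ravi ∩ Hana ∩ Quinn ∩ Jun ∩ Chen: 10:00-12:30, 16:30-17:40.
The last common window of at least 25 minutes is 16:30-17:40; a 25-minute meeting can start as late as 17:15 and still end by 17:40.

17:15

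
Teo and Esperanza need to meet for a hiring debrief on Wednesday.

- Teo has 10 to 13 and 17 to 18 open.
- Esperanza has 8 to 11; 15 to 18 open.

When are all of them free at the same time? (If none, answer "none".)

Teo ∩ Esperanza: 10:00-11:00, 17:00-18:00.

10:00-11:00, 17:00-18:00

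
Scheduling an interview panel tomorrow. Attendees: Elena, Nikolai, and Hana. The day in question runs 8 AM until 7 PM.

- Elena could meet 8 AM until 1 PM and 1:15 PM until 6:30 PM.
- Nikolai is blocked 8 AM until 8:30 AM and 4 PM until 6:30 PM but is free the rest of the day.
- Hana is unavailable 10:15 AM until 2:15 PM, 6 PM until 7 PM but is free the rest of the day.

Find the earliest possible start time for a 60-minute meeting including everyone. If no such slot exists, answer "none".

08:30

Elena free: 08:00-13:00, 13:15-18:30.
Nikolai free: 08:30-16:00, 18:30-19:00 (invert busy blocks within the working day).
Hana free: 08:00-10:15, 14:15-18:00 (invert busy blocks within the working day).
Elena ∩ Nikolai: 08:30-13:00, 13:15-16:00.
Elena ∩ Nikolai ∩ Hana: 08:30-10:15, 14:15-16:00.
The first common window of at least 60 minutes is 08:30-10:15, so the earliest start is 08:30.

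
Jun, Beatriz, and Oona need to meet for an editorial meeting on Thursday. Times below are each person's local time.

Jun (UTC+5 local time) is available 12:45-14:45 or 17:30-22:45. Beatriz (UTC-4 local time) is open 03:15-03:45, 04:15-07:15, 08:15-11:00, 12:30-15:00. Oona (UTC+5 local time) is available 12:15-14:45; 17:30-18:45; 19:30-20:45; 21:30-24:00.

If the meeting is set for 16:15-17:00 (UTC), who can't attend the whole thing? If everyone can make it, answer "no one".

Beatriz, Oona

Jun in UTC: 07:45-09:45, 12:30-17:45 (subtract 5h to convert from UTC+5).
Beatriz in UTC: 07:15-07:45, 08:15-11:15, 12:15-15:00, 16:30-19:00 (add 4h to convert from UTC-4).
Oona in UTC: 07:15-09:45, 12:30-13:45, 14:30-15:45, 16:30-19:00 (subtract 5h to convert from UTC+5).
Jun: free for 16:15-17:00. Beatriz: not fully free for 16:15-17:00. Oona: not fully free for 16:15-17:00.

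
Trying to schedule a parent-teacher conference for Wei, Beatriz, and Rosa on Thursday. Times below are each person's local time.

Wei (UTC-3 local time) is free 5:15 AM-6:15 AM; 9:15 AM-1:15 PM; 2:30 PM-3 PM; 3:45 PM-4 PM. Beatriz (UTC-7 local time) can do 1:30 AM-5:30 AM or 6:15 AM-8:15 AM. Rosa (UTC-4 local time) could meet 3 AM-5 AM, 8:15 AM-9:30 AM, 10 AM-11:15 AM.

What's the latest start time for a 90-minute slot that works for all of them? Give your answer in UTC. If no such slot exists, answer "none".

Wei in UTC: 08:15-09:15, 12:15-16:15, 17:30-18:00, 18:45-19:00 (add 3h to convert from UTC-3).
Beatriz in UTC: 08:30-12:30, 13:15-15:15 (add 7h to convert from UTC-7).
Rosa in UTC: 07:00-09:00, 12:15-13:30, 14:00-15:15 (add 4h to convert from UTC-4).
Wei ∩ Beatriz: 08:30-09:15, 12:15-12:30, 13:15-15:15.
Wei ∩ Beatriz ∩ Rosa: 08:30-09:00, 12:15-12:30, 13:15-13:30, 14:00-15:15.
No common window is at least 90 minutes long.

none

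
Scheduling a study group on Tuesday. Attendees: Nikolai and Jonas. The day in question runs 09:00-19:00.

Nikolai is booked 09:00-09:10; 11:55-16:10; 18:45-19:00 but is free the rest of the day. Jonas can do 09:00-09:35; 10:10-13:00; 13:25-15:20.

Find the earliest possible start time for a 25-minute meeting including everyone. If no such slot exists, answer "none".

Nikolai free: 09:10-11:55, 16:10-18:45 (invert busy blocks within the working day).
Jonas free: 09:00-09:35, 10:10-13:00, 13:25-15:20.
Nikolai ∩ Jonas: 09:10-09:35, 10:10-11:55.
Those are the intersection windows.
The first common window of at least 25 minutes is 09:10-09:35, so the earliest start is 09:10.

09:10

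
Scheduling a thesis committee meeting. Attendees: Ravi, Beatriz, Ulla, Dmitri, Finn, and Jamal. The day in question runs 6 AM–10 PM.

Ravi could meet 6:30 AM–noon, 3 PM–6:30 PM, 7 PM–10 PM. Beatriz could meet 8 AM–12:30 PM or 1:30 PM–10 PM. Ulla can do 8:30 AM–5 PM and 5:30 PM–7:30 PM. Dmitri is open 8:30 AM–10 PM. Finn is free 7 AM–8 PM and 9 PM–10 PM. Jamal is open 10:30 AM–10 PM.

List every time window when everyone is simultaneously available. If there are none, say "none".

10:30-12:00, 15:00-17:00, 17:30-18:30, 19:00-19:30

Ravi ∩ Beatriz: 08:00-12:00, 15:00-18:30, 19:00-22:00.
Ravi ∩ Beatriz ∩ Ulla: 08:30-12:00, 15:00-17:00, 17:30-18:30, 19:00-19:30.
Ravi ∩ Beatriz ∩ Ulla ∩ Dmitri: 08:30-12:00, 15:00-17:00, 17:30-18:30, 19:00-19:30.
Ravi ∩ Beatriz ∩ Ulla ∩ Dmitri ∩ Finn: 08:30-12:00, 15:00-17:00, 17:30-18:30, 19:00-19:30.
Ravi ∩ Beatriz ∩ Ulla ∩ Dmitri ∩ Finn ∩ Jamal: 10:30-12:00, 15:00-17:00, 17:30-18:30, 19:00-19:30.
So the common availability across everyone is 10:30-12:00, 15:00-17:00, 17:30-18:30, 19:00-19:30.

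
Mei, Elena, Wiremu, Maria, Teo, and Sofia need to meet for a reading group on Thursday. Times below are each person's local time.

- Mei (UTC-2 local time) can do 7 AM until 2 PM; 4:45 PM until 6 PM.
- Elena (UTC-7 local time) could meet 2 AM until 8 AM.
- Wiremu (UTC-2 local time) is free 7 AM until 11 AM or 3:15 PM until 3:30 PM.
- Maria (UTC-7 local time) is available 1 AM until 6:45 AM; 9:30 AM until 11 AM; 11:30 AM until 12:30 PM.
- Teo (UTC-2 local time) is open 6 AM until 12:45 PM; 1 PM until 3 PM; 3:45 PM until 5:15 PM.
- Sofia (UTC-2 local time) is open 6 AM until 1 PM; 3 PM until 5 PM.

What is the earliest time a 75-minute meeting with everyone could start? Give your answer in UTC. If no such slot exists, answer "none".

Mei in UTC: 09:00-16:00, 18:45-20:00 (add 2h to convert from UTC-2).
Elena in UTC: 09:00-15:00 (add 7h to convert from UTC-7).
Wiremu in UTC: 09:00-13:00, 17:15-17:30 (add 2h to convert from UTC-2).
Maria in UTC: 08:00-13:45, 16:30-18:00, 18:30-19:30 (add 7h to convert from UTC-7).
Teo in UTC: 08:00-14:45, 15:00-17:00, 17:45-19:15 (add 2h to convert from UTC-2).
Sofia in UTC: 08:00-15:00, 17:00-19:00 (add 2h to convert from UTC-2).
Mei ∩ Elena: 09:00-15:00.
Mei ∩ Elena ∩ Wiremu: 09:00-13:00.
Mei ∩ Elena ∩ Wiremu ∩ Maria: 09:00-13:00.
Mei ∩ Elena ∩ Wiremu ∩ Maria ∩ Teo: 09:00-13:00.
Mei ∩ Elena ∩ Wiremu ∩ Maria ∩ Teo ∩ Sofia: 09:00-13:00.
The first common window of at least 75 minutes is 09:00-13:00, so the earliest start is 09:00.

09:00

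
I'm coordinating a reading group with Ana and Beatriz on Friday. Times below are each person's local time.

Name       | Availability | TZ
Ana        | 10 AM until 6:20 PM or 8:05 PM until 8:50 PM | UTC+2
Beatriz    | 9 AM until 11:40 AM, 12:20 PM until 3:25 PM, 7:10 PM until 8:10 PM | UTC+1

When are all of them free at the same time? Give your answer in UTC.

08:00-10:40, 11:20-14:25, 18:10-18:50

Ana in UTC: 08:00-16:20, 18:05-18:50 (subtract 2h to convert from UTC+2).
Beatriz in UTC: 08:00-10:40, 11:20-14:25, 18:10-19:10 (subtract 1h to convert from UTC+1).
Ana ∩ Beatriz: 08:00-10:40, 11:20-14:25, 18:10-18:50.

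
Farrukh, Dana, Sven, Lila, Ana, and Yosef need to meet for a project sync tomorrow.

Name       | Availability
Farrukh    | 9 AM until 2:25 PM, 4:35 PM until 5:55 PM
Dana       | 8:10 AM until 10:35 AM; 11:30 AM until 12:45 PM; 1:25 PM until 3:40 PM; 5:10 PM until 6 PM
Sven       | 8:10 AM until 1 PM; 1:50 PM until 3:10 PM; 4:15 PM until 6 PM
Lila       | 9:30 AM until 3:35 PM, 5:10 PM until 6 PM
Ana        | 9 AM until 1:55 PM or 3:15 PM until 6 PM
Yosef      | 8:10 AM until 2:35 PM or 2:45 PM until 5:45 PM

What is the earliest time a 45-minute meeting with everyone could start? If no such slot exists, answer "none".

09:30

Farrukh ∩ Dana: 09:00-10:35, 11:30-12:45, 13:25-14:25, 17:10-17:55.
Farrukh ∩ Dana ∩ Sven: 09:00-10:35, 11:30-12:45, 13:50-14:25, 17:10-17:55.
Farrukh ∩ Dana ∩ Sven ∩ Lila: 09:30-10:35, 11:30-12:45, 13:50-14:25, 17:10-17:55.
Farrukh ∩ Dana ∩ Sven ∩ Lila ∩ Ana: 09:30-10:35, 11:30-12:45, 13:50-13:55, 17:10-17:55.
Farrukh ∩ Dana ∩ Sven ∩ Lila ∩ Ana ∩ Yosef: 09:30-10:35, 11:30-12:45, 13:50-13:55, 17:10-17:45.
So the common availability across everyone is 09:30-10:35, 11:30-12:45, 13:50-13:55, 17:10-17:45.
The first common window of at least 45 minutes is 09:30-10:35, so the earliest start is 09:30.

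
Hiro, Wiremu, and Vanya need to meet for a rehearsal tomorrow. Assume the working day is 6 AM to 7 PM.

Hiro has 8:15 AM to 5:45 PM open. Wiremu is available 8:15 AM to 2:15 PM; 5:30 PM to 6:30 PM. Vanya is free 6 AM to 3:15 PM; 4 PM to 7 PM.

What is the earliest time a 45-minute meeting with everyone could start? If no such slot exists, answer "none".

08:15

Hiro ∩ Wiremu: 08:15-14:15, 17:30-17:45.
Hiro ∩ Wiremu ∩ Vanya: 08:15-14:15, 17:30-17:45.
The first common window of at least 45 minutes is 08:15-14:15, so the earliest start is 08:15.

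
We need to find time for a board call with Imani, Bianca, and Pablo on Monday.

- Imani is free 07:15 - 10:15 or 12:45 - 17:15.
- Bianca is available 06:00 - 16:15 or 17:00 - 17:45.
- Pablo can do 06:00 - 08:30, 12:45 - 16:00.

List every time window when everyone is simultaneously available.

07:15-08:30, 12:45-16:00

Imani ∩ Bianca: 07:15-10:15, 12:45-16:15, 17:00-17:15.
Imani ∩ Bianca ∩ Pablo: 07:15-08:30, 12:45-16:00.
Those are the intersection windows.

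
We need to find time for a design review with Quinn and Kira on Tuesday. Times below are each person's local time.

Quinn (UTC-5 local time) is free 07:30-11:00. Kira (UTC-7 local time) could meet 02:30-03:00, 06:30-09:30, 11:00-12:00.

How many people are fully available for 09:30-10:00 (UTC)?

Quinn in UTC: 12:30-16:00 (add 5h to convert from UTC-5).
Kira in UTC: 09:30-10:00, 13:30-16:30, 18:00-19:00 (add 7h to convert from UTC-7).
Kira can make the full 09:30-10:00 slot — that's 1.

1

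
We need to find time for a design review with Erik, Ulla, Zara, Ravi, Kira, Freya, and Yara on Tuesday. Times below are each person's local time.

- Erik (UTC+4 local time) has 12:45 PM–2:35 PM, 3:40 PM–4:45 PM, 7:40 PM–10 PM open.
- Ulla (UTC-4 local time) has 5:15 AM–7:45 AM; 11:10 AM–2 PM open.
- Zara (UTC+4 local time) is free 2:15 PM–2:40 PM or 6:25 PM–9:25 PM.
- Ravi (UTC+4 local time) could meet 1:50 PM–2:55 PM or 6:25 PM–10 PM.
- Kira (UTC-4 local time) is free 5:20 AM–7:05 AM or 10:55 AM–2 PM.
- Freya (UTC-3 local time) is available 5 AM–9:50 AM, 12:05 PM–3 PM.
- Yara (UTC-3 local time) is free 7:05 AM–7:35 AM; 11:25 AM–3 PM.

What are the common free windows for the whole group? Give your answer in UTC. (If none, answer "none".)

Erik in UTC: 08:45-10:35, 11:40-12:45, 15:40-18:00 (subtract 4h to convert from UTC+4).
Ulla in UTC: 09:15-11:45, 15:10-18:00 (add 4h to convert from UTC-4).
Zara in UTC: 10:15-10:40, 14:25-17:25 (subtract 4h to convert from UTC+4).
Ravi in UTC: 09:50-10:55, 14:25-18:00 (subtract 4h to convert from UTC+4).
Kira in UTC: 09:20-11:05, 14:55-18:00 (add 4h to convert from UTC-4).
Freya in UTC: 08:00-12:50, 15:05-18:00 (add 3h to convert from UTC-3).
Yara in UTC: 10:05-10:35, 14:25-18:00 (add 3h to convert from UTC-3).
Erik ∩ Ulla: 09:15-10:35, 11:40-11:45, 15:40-18:00.
Erik ∩ Ulla ∩ Zara: 10:15-10:35, 15:40-17:25.
Erik ∩ Ulla ∩ Zara ∩ Ravi: 10:15-10:35, 15:40-17:25.
Erik ∩ Ulla ∩ Zara ∩ Ravi ∩ Kira: 10:15-10:35, 15:40-17:25.
Erik ∩ Ulla ∩ Zara ∩ Ravi ∩ Kira ∩ Freya: 10:15-10:35, 15:40-17:25.
Erik ∩ Ulla ∩ Zara ∩ Ravi ∩ Kira ∩ Freya ∩ Yara: 10:15-10:35, 15:40-17:25.

10:15-10:35, 15:40-17:25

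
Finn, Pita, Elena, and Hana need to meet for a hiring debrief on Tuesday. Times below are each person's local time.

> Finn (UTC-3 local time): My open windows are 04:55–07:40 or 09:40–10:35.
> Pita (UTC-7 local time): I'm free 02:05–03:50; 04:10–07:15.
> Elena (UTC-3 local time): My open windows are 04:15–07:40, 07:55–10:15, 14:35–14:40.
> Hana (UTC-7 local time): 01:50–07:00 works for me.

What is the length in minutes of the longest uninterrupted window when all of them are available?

95

Finn in UTC: 07:55-10:40, 12:40-13:35 (add 3h to convert from UTC-3).
Pita in UTC: 09:05-10:50, 11:10-14:15 (add 7h to convert from UTC-7).
Elena in UTC: 07:15-10:40, 10:55-13:15, 17:35-17:40 (add 3h to convert from UTC-3).
Hana in UTC: 08:50-14:00 (add 7h to convert from UTC-7).
Finn ∩ Pita: 09:05-10:40, 12:40-13:35.
Finn ∩ Pita ∩ Elena: 09:05-10:40, 12:40-13:15.
Finn ∩ Pita ∩ Elena ∩ Hana: 09:05-10:40, 12:40-13:15.
The longest is 09:05-10:40 at 95 minutes.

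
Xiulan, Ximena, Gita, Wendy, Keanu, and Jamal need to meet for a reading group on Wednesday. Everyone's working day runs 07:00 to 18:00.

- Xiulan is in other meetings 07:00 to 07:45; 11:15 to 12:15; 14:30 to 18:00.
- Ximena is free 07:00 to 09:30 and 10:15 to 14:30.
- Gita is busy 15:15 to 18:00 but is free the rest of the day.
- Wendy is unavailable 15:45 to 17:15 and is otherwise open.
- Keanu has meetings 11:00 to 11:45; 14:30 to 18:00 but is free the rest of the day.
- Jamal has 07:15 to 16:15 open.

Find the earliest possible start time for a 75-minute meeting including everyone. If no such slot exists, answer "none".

07:45

Xiulan free: 07:45-11:15, 12:15-14:30 (invert busy blocks within the working day).
Ximena free: 07:00-09:30, 10:15-14:30.
Gita free: 07:00-15:15 (invert busy blocks within the working day).
Wendy free: 07:00-15:45, 17:15-18:00 (invert busy blocks within the working day).
Keanu free: 07:00-11:00, 11:45-14:30 (invert busy blocks within the working day).
Jamal free: 07:15-16:15.
Xiulan ∩ Ximena: 07:45-09:30, 10:15-11:15, 12:15-14:30.
Xiulan ∩ Ximena ∩ Gita: 07:45-09:30, 10:15-11:15, 12:15-14:30.
Xiulan ∩ Ximena ∩ Gita ∩ Wendy: 07:45-09:30, 10:15-11:15, 12:15-14:30.
Xiulan ∩ Ximena ∩ Gita ∩ Wendy ∩ Keanu: 07:45-09:30, 10:15-11:00, 12:15-14:30.
Xiulan ∩ Ximena ∩ Gita ∩ Wendy ∩ Keanu ∩ Jamal: 07:45-09:30, 10:15-11:00, 12:15-14:30.
So the common availability across everyone is 07:45-09:30, 10:15-11:00, 12:15-14:30.
The first common window of at least 75 minutes is 07:45-09:30, so the earliest start is 07:45.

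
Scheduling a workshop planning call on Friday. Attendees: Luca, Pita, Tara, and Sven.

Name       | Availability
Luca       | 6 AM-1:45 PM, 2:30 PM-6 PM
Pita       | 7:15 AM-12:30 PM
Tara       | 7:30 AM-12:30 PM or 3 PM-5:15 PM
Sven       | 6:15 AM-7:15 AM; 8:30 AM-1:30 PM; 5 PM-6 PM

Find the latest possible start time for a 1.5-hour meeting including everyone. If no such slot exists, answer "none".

Luca ∩ Pita: 07:15-12:30.
Luca ∩ Pita ∩ Tara: 07:30-12:30.
Luca ∩ Pita ∩ Tara ∩ Sven: 08:30-12:30.
Those are the intersection windows.
The last common window of at least 90 minutes is 08:30-12:30; a 90-minute meeting can start as late as 11:00 and still end by 12:30.

11:00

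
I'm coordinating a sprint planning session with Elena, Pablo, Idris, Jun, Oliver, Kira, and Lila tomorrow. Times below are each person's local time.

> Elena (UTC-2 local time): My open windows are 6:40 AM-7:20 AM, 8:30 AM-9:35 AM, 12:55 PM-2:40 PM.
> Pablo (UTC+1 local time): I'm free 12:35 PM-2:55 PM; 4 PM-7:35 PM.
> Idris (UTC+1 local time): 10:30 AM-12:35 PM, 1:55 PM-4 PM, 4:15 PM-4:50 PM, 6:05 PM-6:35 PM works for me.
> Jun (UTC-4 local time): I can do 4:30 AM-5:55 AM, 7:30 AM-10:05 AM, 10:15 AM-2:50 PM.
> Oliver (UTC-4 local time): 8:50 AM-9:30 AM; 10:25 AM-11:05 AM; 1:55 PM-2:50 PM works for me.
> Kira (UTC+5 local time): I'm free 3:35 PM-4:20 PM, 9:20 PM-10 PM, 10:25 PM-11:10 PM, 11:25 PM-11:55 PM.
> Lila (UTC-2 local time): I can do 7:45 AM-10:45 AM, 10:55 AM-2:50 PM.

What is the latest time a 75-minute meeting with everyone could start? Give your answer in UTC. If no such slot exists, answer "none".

Elena in UTC: 08:40-09:20, 10:30-11:35, 14:55-16:40 (add 2h to convert from UTC-2).
Pablo in UTC: 11:35-13:55, 15:00-18:35 (subtract 1h to convert from UTC+1).
Idris in UTC: 09:30-11:35, 12:55-15:00, 15:15-15:50, 17:05-17:35 (subtract 1h to convert from UTC+1).
Jun in UTC: 08:30-09:55, 11:30-14:05, 14:15-18:50 (add 4h to convert from UTC-4).
Oliver in UTC: 12:50-13:30, 14:25-15:05, 17:55-18:50 (add 4h to convert from UTC-4).
Kira in UTC: 10:35-11:20, 16:20-17:00, 17:25-18:10, 18:25-18:55 (subtract 5h to convert from UTC+5).
Lila in UTC: 09:45-12:45, 12:55-16:50 (add 2h to convert from UTC-2).
Elena ∩ Pablo: 15:00-16:40.
Elena ∩ Pablo ∩ Idris: 15:15-15:50.
Elena ∩ Pablo ∩ Idris ∩ Jun: 15:15-15:50.
Elena ∩ Pablo ∩ Idris ∩ Jun ∩ Oliver: ∅.
Elena ∩ Pablo ∩ Idris ∩ Jun ∩ Oliver ∩ Kira: ∅.
Elena ∩ Pablo ∩ Idris ∩ Jun ∩ Oliver ∩ Kira ∩ Lila: ∅.
There is no time when everyone is free.
No common window is at least 75 minutes long.

none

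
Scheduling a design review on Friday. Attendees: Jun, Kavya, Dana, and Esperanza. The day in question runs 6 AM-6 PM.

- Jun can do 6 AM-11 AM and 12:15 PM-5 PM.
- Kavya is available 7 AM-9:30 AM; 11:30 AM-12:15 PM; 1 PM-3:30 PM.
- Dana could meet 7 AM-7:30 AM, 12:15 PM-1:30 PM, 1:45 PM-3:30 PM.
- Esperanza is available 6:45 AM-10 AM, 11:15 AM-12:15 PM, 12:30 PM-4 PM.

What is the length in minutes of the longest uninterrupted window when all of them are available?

105

Jun ∩ Kavya: 07:00-09:30, 13:00-15:30.
Jun ∩ Kavya ∩ Dana: 07:00-07:30, 13:00-13:30, 13:45-15:30.
Jun ∩ Kavya ∩ Dana ∩ Esperanza: 07:00-07:30, 13:00-13:30, 13:45-15:30.
The longest is 13:45-15:30 at 105 minutes.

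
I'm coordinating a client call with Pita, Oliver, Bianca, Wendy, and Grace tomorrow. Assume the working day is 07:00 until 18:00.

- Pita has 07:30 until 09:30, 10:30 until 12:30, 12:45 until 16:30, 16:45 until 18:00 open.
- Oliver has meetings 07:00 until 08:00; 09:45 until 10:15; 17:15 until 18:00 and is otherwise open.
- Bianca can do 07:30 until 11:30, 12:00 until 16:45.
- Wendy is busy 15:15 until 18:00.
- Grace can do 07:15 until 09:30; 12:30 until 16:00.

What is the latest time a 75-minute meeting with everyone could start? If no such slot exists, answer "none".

Pita free: 07:30-09:30, 10:30-12:30, 12:45-16:30, 16:45-18:00.
Oliver free: 08:00-09:45, 10:15-17:15 (invert busy blocks within the working day).
Bianca free: 07:30-11:30, 12:00-16:45.
Wendy free: 07:00-15:15 (invert busy blocks within the working day).
Grace free: 07:15-09:30, 12:30-16:00.
Pita ∩ Oliver: 08:00-09:30, 10:30-12:30, 12:45-16:30, 16:45-17:15.
Pita ∩ Oliver ∩ Bianca: 08:00-09:30, 10:30-11:30, 12:00-12:30, 12:45-16:30.
Pita ∩ Oliver ∩ Bianca ∩ Wendy: 08:00-09:30, 10:30-11:30, 12:00-12:30, 12:45-15:15.
Pita ∩ Oliver ∩ Bianca ∩ Wendy ∩ Grace: 08:00-09:30, 12:45-15:15.
The last common window of at least 75 minutes is 12:45-15:15; a 75-minute meeting can start as late as 14:00 and still end by 15:15.

14:00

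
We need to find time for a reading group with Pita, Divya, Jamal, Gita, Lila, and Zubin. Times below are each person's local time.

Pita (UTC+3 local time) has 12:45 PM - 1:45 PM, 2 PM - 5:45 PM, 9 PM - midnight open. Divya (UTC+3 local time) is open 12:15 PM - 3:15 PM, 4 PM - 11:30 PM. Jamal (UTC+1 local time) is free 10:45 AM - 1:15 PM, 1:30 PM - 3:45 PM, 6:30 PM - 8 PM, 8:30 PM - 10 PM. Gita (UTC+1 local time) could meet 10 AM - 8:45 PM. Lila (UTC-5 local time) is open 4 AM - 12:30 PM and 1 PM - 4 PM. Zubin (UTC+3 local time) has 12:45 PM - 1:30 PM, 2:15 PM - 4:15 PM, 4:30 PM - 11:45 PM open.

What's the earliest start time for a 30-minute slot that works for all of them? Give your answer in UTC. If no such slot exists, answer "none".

09:45

Pita in UTC: 09:45-10:45, 11:00-14:45, 18:00-21:00 (subtract 3h to convert from UTC+3).
Divya in UTC: 09:15-12:15, 13:00-20:30 (subtract 3h to convert from UTC+3).
Jamal in UTC: 09:45-12:15, 12:30-14:45, 17:30-19:00, 19:30-21:00 (subtract 1h to convert from UTC+1).
Gita in UTC: 09:00-19:45 (subtract 1h to convert from UTC+1).
Lila in UTC: 09:00-17:30, 18:00-21:00 (add 5h to convert from UTC-5).
Zubin in UTC: 09:45-10:30, 11:15-13:15, 13:30-20:45 (subtract 3h to convert from UTC+3).
Pita ∩ Divya: 09:45-10:45, 11:00-12:15, 13:00-14:45, 18:00-20:30.
Pita ∩ Divya ∩ Jamal: 09:45-10:45, 11:00-12:15, 13:00-14:45, 18:00-19:00, 19:30-20:30.
Pita ∩ Divya ∩ Jamal ∩ Gita: 09:45-10:45, 11:00-12:15, 13:00-14:45, 18:00-19:00, 19:30-19:45.
Pita ∩ Divya ∩ Jamal ∩ Gita ∩ Lila: 09:45-10:45, 11:00-12:15, 13:00-14:45, 18:00-19:00, 19:30-19:45.
Pita ∩ Divya ∩ Jamal ∩ Gita ∩ Lila ∩ Zubin: 09:45-10:30, 11:15-12:15, 13:00-13:15, 13:30-14:45, 18:00-19:00, 19:30-19:45.
The first common window of at least 30 minutes is 09:45-10:30, so the earliest start is 09:45.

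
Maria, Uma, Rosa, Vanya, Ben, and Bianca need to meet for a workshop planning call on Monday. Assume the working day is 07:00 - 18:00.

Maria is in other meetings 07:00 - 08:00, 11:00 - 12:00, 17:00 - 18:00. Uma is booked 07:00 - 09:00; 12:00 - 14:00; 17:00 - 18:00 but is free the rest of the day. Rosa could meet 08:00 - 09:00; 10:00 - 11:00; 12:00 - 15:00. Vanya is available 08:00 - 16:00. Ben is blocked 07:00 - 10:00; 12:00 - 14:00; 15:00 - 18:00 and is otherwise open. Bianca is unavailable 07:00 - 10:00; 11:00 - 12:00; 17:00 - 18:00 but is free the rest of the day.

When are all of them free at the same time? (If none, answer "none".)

Maria free: 08:00-11:00, 12:00-17:00 (invert busy blocks within the working day).
Uma free: 09:00-12:00, 14:00-17:00 (invert busy blocks within the working day).
Rosa free: 08:00-09:00, 10:00-11:00, 12:00-15:00.
Vanya free: 08:00-16:00.
Ben free: 10:00-12:00, 14:00-15:00 (invert busy blocks within the working day).
Bianca free: 10:00-11:00, 12:00-17:00 (invert busy blocks within the working day).
Maria ∩ Uma: 09:00-11:00, 14:00-17:00.
Maria ∩ Uma ∩ Rosa: 10:00-11:00, 14:00-15:00.
Maria ∩ Uma ∩ Rosa ∩ Vanya: 10:00-11:00, 14:00-15:00.
Maria ∩ Uma ∩ Rosa ∩ Vanya ∩ Ben: 10:00-11:00, 14:00-15:00.
Maria ∩ Uma ∩ Rosa ∩ Vanya ∩ Ben ∩ Bianca: 10:00-11:00, 14:00-15:00.
Those are the intersection windows.

10:00-11:00, 14:00-15:00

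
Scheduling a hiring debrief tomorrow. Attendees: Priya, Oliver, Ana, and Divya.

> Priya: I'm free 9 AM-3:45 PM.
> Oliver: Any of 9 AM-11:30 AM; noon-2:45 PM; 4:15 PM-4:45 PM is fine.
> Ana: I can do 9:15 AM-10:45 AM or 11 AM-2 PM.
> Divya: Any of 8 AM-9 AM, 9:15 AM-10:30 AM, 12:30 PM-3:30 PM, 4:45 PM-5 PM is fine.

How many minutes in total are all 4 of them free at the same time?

165

Priya ∩ Oliver: 09:00-11:30, 12:00-14:45.
Priya ∩ Oliver ∩ Ana: 09:15-10:45, 11:00-11:30, 12:00-14:00.
Priya ∩ Oliver ∩ Ana ∩ Divya: 09:15-10:30, 12:30-14:00.
So the common availability across everyone is 09:15-10:30, 12:30-14:00.
Summing the common windows: 75 + 90 = 165 minutes.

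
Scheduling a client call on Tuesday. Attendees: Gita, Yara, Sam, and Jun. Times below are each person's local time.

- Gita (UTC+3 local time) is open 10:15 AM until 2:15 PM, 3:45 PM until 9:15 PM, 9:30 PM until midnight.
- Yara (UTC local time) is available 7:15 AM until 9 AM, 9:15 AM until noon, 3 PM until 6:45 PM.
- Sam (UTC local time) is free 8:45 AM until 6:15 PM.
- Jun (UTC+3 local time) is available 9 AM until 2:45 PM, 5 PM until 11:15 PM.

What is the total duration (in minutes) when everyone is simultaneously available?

330

Gita in UTC: 07:15-11:15, 12:45-18:15, 18:30-21:00 (subtract 3h to convert from UTC+3).
Yara in UTC: 07:15-09:00, 09:15-12:00, 15:00-18:45.
Sam in UTC: 08:45-18:15.
Jun in UTC: 06:00-11:45, 14:00-20:15 (subtract 3h to convert from UTC+3).
Gita ∩ Yara: 07:15-09:00, 09:15-11:15, 15:00-18:15, 18:30-18:45.
Gita ∩ Yara ∩ Sam: 08:45-09:00, 09:15-11:15, 15:00-18:15.
Gita ∩ Yara ∩ Sam ∩ Jun: 08:45-09:00, 09:15-11:15, 15:00-18:15.
So the common availability across everyone is 08:45-09:00, 09:15-11:15, 15:00-18:15.
Summing the common windows: 15 + 120 + 195 = 330 minutes.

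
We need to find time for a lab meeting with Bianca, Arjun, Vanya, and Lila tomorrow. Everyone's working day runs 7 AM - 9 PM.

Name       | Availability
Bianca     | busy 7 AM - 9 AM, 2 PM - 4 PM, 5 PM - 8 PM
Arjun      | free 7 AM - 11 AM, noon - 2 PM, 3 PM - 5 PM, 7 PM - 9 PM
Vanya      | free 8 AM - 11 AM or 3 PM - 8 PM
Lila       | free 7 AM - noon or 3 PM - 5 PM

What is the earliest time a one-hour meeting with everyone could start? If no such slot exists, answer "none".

09:00

Bianca free: 09:00-14:00, 16:00-17:00, 20:00-21:00 (invert busy blocks within the working day).
Arjun free: 07:00-11:00, 12:00-14:00, 15:00-17:00, 19:00-21:00.
Vanya free: 08:00-11:00, 15:00-20:00.
Lila free: 07:00-12:00, 15:00-17:00.
Bianca ∩ Arjun: 09:00-11:00, 12:00-14:00, 16:00-17:00, 20:00-21:00.
Bianca ∩ Arjun ∩ Vanya: 09:00-11:00, 16:00-17:00.
Bianca ∩ Arjun ∩ Vanya ∩ Lila: 09:00-11:00, 16:00-17:00.
So the common availability across everyone is 09:00-11:00, 16:00-17:00.
The first common window of at least 60 minutes is 09:00-11:00, so the earliest start is 09:00.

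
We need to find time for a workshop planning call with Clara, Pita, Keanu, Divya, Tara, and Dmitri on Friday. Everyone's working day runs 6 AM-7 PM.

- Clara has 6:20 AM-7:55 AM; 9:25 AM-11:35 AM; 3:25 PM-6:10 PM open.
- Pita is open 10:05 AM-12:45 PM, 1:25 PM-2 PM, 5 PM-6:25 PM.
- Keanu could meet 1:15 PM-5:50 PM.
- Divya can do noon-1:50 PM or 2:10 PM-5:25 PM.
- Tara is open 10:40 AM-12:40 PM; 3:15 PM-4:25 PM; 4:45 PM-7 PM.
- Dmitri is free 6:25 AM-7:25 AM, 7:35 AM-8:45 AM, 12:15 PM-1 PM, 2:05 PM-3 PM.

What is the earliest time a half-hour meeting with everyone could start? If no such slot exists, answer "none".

Clara ∩ Pita: 10:05-11:35, 17:00-18:10.
Clara ∩ Pita ∩ Keanu: 17:00-17:50.
Clara ∩ Pita ∩ Keanu ∩ Divya: 17:00-17:25.
Clara ∩ Pita ∩ Keanu ∩ Divya ∩ Tara: 17:00-17:25.
Clara ∩ Pita ∩ Keanu ∩ Divya ∩ Tara ∩ Dmitri: ∅.
There is no time when everyone is free.
No common window is at least 30 minutes long.

none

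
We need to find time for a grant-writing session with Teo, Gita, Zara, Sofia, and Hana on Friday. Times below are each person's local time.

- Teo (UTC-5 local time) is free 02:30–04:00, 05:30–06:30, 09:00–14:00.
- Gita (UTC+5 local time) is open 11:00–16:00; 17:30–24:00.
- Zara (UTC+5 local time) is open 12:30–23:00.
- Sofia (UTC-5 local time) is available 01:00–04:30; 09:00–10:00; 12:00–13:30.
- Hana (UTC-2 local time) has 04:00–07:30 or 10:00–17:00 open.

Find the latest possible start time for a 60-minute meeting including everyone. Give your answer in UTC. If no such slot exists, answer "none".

17:00

Teo in UTC: 07:30-09:00, 10:30-11:30, 14:00-19:00 (add 5h to convert from UTC-5).
Gita in UTC: 06:00-11:00, 12:30-19:00 (subtract 5h to convert from UTC+5).
Zara in UTC: 07:30-18:00 (subtract 5h to convert from UTC+5).
Sofia in UTC: 06:00-09:30, 14:00-15:00, 17:00-18:30 (add 5h to convert from UTC-5).
Hana in UTC: 06:00-09:30, 12:00-19:00 (add 2h to convert from UTC-2).
Teo ∩ Gita: 07:30-09:00, 10:30-11:00, 14:00-19:00.
Teo ∩ Gita ∩ Zara: 07:30-09:00, 10:30-11:00, 14:00-18:00.
Teo ∩ Gita ∩ Zara ∩ Sofia: 07:30-09:00, 14:00-15:00, 17:00-18:00.
Teo ∩ Gita ∩ Zara ∩ Sofia ∩ Hana: 07:30-09:00, 14:00-15:00, 17:00-18:00.
The last common window of at least 60 minutes is 17:00-18:00; a 60-minute meeting can start as late as 17:00 and still end by 18:00.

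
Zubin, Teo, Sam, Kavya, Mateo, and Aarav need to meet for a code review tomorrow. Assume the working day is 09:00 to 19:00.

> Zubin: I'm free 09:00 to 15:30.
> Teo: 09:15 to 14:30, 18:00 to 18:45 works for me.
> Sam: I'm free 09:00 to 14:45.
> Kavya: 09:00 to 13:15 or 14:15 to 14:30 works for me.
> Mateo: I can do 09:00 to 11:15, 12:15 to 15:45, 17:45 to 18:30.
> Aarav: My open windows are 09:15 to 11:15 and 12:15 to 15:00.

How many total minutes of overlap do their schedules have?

195

Zubin ∩ Teo: 09:15-14:30.
Zubin ∩ Teo ∩ Sam: 09:15-14:30.
Zubin ∩ Teo ∩ Sam ∩ Kavya: 09:15-13:15, 14:15-14:30.
Zubin ∩ Teo ∩ Sam ∩ Kavya ∩ Mateo: 09:15-11:15, 12:15-13:15, 14:15-14:30.
Zubin ∩ Teo ∩ Sam ∩ Kavya ∩ Mateo ∩ Aarav: 09:15-11:15, 12:15-13:15, 14:15-14:30.
Those are the intersection windows.
Summing the common windows: 120 + 60 + 15 = 195 minutes.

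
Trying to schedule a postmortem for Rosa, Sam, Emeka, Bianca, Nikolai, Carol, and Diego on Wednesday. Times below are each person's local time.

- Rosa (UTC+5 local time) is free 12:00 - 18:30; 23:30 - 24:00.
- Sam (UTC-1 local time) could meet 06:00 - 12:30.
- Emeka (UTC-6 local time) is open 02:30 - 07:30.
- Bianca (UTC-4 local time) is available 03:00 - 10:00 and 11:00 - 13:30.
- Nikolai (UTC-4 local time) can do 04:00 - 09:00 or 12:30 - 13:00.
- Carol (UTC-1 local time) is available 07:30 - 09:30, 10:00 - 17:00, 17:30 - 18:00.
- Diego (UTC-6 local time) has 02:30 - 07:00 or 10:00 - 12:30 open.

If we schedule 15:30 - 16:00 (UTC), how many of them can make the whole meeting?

2

Rosa in UTC: 07:00-13:30, 18:30-19:00 (subtract 5h to convert from UTC+5).
Sam in UTC: 07:00-13:30 (add 1h to convert from UTC-1).
Emeka in UTC: 08:30-13:30 (add 6h to convert from UTC-6).
Bianca in UTC: 07:00-14:00, 15:00-17:30 (add 4h to convert from UTC-4).
Nikolai in UTC: 08:00-13:00, 16:30-17:00 (add 4h to convert from UTC-4).
Carol in UTC: 08:30-10:30, 11:00-18:00, 18:30-19:00 (add 1h to convert from UTC-1).
Diego in UTC: 08:30-13:00, 16:00-18:30 (add 6h to convert from UTC-6).
Bianca and Carol can make the full 15:30-16:00 slot — that's 2.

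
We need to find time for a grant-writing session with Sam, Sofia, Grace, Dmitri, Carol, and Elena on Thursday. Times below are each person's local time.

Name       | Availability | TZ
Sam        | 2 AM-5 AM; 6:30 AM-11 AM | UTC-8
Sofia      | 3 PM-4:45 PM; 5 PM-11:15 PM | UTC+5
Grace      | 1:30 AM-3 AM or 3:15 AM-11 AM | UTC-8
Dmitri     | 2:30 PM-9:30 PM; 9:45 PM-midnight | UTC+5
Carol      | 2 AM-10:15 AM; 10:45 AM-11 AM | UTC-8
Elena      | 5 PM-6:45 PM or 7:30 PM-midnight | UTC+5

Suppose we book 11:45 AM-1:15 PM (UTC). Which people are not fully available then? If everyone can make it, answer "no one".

Elena, Sam, Sofia

Sam in UTC: 10:00-13:00, 14:30-19:00 (add 8h to convert from UTC-8).
Sofia in UTC: 10:00-11:45, 12:00-18:15 (subtract 5h to convert from UTC+5).
Grace in UTC: 09:30-11:00, 11:15-19:00 (add 8h to convert from UTC-8).
Dmitri in UTC: 09:30-16:30, 16:45-19:00 (subtract 5h to convert from UTC+5).
Carol in UTC: 10:00-18:15, 18:45-19:00 (add 8h to convert from UTC-8).
Elena in UTC: 12:00-13:45, 14:30-19:00 (subtract 5h to convert from UTC+5).
Sam: not fully free for 11:45-13:15. Sofia: not fully free for 11:45-13:15. Grace: free for 11:45-13:15. Dmitri: free for 11:45-13:15. Carol: free for 11:45-13:15. Elena: not fully free for 11:45-13:15.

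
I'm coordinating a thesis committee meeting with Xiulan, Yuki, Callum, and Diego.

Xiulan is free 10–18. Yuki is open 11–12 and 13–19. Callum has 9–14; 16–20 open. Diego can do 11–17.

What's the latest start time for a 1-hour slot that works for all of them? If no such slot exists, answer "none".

16:00

Xiulan ∩ Yuki: 11:00-12:00, 13:00-18:00.
Xiulan ∩ Yuki ∩ Callum: 11:00-12:00, 13:00-14:00, 16:00-18:00.
Xiulan ∩ Yuki ∩ Callum ∩ Diego: 11:00-12:00, 13:00-14:00, 16:00-17:00.
The last common window of at least 60 minutes is 16:00-17:00; a 60-minute meeting can start as late as 16:00 and still end by 17:00.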